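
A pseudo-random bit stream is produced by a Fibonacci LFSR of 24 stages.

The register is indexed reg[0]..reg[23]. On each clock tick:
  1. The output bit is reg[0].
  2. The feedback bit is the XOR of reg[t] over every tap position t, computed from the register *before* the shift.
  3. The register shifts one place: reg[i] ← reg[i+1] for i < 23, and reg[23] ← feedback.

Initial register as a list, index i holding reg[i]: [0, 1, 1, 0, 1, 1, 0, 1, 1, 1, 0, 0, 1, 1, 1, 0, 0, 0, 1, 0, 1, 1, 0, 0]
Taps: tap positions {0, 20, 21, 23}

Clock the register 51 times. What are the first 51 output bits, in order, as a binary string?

tick  register→output (feedback)
  0  011011011100111000101100→0 (0)
  1  110110111001110001011000→1 (0)
  2  101101110011100010110000→1 (1)
  3  011011100111000101100001→0 (1)
  4  110111001110001011000011→1 (0)
  5  101110011100010110000110→1 (0)
  6  011100111000101100001100→0 (0)
  7  111001110001011000011000→1 (0)
  8  110011100010110000110000→1 (1)
  9  100111000101100001100001→1 (0)
 10  001110001011000011000010→0 (0)
 11  011100010110000110000100→0 (1)
 12  111000101100001100001001→1 (1)
 13  110001011000011000010011→1 (0)
 14  100010110000110000100110→1 (0)
 15  000101100001100001001100→0 (0)
 16  001011000011000010011000→0 (1)
 17  010110000110000100110001→0 (1)
 18  101100001100001001100011→1 (0)
 19  011000011000010011000110→0 (1)
 20  110000110000100110001101→1 (0)
 21  100001100001001100011010→1 (0)
 22  000011000010011000110100→0 (1)
 23  000110000100110001101001→0 (0)
 24  001100001001100011010010→0 (0)
 25  011000010011000110100100→0 (1)
 26  110000100110001101001001→1 (1)
 27  100001001100011010010011→1 (0)
 28  000010011000110100100110→0 (1)
 29  000100110001101001001101→0 (1)
 30  001001100011010010011011→0 (0)
 31  010011000110100100110110→0 (1)
 32  100110001101001001101101→1 (0)
 33  001100011010010011011010→0 (1)
 34  011000110100100110110101→0 (0)
 35  110001101001001101101010→1 (0)
 36  100011010010011011010100→1 (0)
 37  000110100100110110101000→0 (1)
 38  001101001001101101010001→0 (1)
 39  011010010011011010100011→0 (1)
 40  110100100110110101000111→1 (1)
 41  101001001101101010001111→1 (0)
 42  010010011011010100011110→0 (0)
 43  100100110110101000111100→1 (1)
 44  001001101101010001111001→0 (0)
 45  010011011010100011110010→0 (0)
 46  100110110101000111100100→1 (0)
 47  001101101010001111001000→0 (1)
 48  011011010100011110010001→0 (1)
 49  110110101000111100100011→1 (0)
 50  101101010001111001000110→1 (0)

011011011100111000101100001100001001100011010010011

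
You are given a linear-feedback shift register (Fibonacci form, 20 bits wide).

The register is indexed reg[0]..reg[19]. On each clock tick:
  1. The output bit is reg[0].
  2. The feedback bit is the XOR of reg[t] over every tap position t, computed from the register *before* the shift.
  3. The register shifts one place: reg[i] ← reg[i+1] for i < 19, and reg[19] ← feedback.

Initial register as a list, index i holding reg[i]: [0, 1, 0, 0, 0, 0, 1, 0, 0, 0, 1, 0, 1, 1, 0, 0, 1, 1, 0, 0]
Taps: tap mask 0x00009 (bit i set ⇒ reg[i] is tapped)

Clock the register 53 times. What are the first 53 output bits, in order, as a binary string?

01000010001011001100010100110100101011101100100100011

step | reg (before) | out | fb
   0 | 01000010001011001100 | 0 | 0
   1 | 10000100010110011000 | 1 | 1
   2 | 00001000101100110001 | 0 | 0
   3 | 00010001011001100010 | 0 | 1
   4 | 00100010110011000101 | 0 | 0
   5 | 01000101100110001010 | 0 | 0
   6 | 10001011001100010100 | 1 | 1
   7 | 00010110011000101001 | 0 | 1
   8 | 00101100110001010011 | 0 | 0
   9 | 01011001100010100110 | 0 | 1
  10 | 10110011000101001101 | 1 | 0
  11 | 01100110001010011010 | 0 | 0
  12 | 11001100010100110100 | 1 | 1
  13 | 10011000101001101001 | 1 | 0
  14 | 00110001010011010010 | 0 | 1
  15 | 01100010100110100101 | 0 | 0
  16 | 11000101001101001010 | 1 | 1
  17 | 10001010011010010101 | 1 | 1
  18 | 00010100110100101011 | 0 | 1
  19 | 00101001101001010111 | 0 | 0
  20 | 01010011010010101110 | 0 | 1
  21 | 10100110100101011101 | 1 | 1
  22 | 01001101001010111011 | 0 | 0
  23 | 10011010010101110110 | 1 | 0
  24 | 00110100101011101100 | 0 | 1
  25 | 01101001010111011001 | 0 | 0
  26 | 11010010101110110010 | 1 | 0
  27 | 10100101011101100100 | 1 | 1
  28 | 01001010111011001001 | 0 | 0
  29 | 10010101110110010010 | 1 | 0
  30 | 00101011101100100100 | 0 | 0
  31 | 01010111011001001000 | 0 | 1
  32 | 10101110110010010001 | 1 | 1
  33 | 01011101100100100011 | 0 | 1
  34 | 10111011001001000111 | 1 | 0
  35 | 01110110010010001110 | 0 | 1
  36 | 11101100100100011101 | 1 | 1
  37 | 11011001001000111011 | 1 | 0
  38 | 10110010010001110110 | 1 | 0
  39 | 01100100100011101100 | 0 | 0
  40 | 11001001000111011000 | 1 | 1
  41 | 10010010001110110001 | 1 | 0
  42 | 00100100011101100010 | 0 | 0
  43 | 01001000111011000100 | 0 | 0
  44 | 10010001110110001000 | 1 | 0
  45 | 00100011101100010000 | 0 | 0
  46 | 01000111011000100000 | 0 | 0
  47 | 10001110110001000000 | 1 | 1
  48 | 00011101100010000001 | 0 | 1
  49 | 00111011000100000011 | 0 | 1
  50 | 01110110001000000111 | 0 | 1
  51 | 11101100010000001111 | 1 | 1
  52 | 11011000100000011111 | 1 | 0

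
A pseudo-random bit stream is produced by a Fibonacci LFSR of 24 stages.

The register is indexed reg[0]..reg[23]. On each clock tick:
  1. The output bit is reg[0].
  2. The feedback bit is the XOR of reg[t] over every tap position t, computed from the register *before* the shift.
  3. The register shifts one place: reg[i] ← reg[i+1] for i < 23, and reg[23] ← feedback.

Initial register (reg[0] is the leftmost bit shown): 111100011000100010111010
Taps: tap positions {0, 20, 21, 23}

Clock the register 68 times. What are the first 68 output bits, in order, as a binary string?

11110001100010001011101000011101010110111010011100001000100000101001

tick  register→output (feedback)
  0  111100011000100010111010→1 (0)
  1  111000110001000101110100→1 (0)
  2  110001100010001011101000→1 (0)
  3  100011000100010111010000→1 (1)
  4  000110001000101110100001→0 (1)
  5  001100010001011101000011→0 (1)
  6  011000100010111010000111→0 (0)
  7  110001000101110100001110→1 (1)
  8  100010001011101000011101→1 (0)
  9  000100010111010000111010→0 (1)
 10  001000101110100001110101→0 (0)
 11  010001011101000011101010→0 (1)
 12  100010111010000111010101→1 (1)
 13  000101110100001110101011→0 (0)
 14  001011101000011101010110→0 (1)
 15  010111010000111010101101→0 (1)
 16  101110100001110101011011→1 (1)
 17  011101000011101010110111→0 (0)
 18  111010000111010101101110→1 (1)
 19  110100001110101011011101→1 (0)
 20  101000011101010110111010→1 (0)
 21  010000111010101101110100→0 (1)
 22  100001110101011011101001→1 (1)
 23  000011101010110111010011→0 (1)
 24  000111010101101110100111→0 (0)
 25  001110101011011101001110→0 (0)
 26  011101010110111010011100→0 (0)
 27  111010101101110100111000→1 (0)
 28  110101011011101001110000→1 (1)
 29  101010110111010011100001→1 (0)
 30  010101101110100111000010→0 (0)
 31  101011011101001110000100→1 (0)
 32  010110111010011100001000→0 (1)
 33  101101110100111000010001→1 (0)
 34  011011101001110000100010→0 (0)
 35  110111010011100001000100→1 (0)
 36  101110100111000010001000→1 (0)
 37  011101001110000100010000→0 (0)
 38  111010011100001000100000→1 (1)
 39  110100111000010001000001→1 (0)
 40  101001110000100010000010→1 (1)
 41  010011100001000100000101→0 (0)
 42  100111000010001000001010→1 (0)
 43  001110000100010000010100→0 (1)
 44  011100001000100000101001→0 (0)
 45  111000010001000001010010→1 (1)
 46  110000100010000010100101→1 (1)
 47  100001000100000101001011→1 (1)
 48  000010001000001010010111→0 (0)
 49  000100010000010100101110→0 (0)
 50  001000100000101001011100→0 (0)
 51  010001000001010010111000→0 (1)
 52  100010000010100101110001→1 (0)
 53  000100000101001011100010→0 (0)
 54  001000001010010111000100→0 (1)
 55  010000010100101110001001→0 (0)
 56  100000101001011100010010→1 (1)
 57  000001010010111000100101→0 (0)
 58  000010100101110001001010→0 (1)
 59  000101001011100010010101→0 (0)
 60  001010010111000100101010→0 (1)
 61  010100101110001001010101→0 (0)
 62  101001011100010010101010→1 (0)
 63  010010111000100101010100→0 (1)
 64  100101110001001010101001→1 (1)
 65  001011100010010101010011→0 (1)
 66  010111000100101010100111→0 (0)
 67  101110001001010101001110→1 (1)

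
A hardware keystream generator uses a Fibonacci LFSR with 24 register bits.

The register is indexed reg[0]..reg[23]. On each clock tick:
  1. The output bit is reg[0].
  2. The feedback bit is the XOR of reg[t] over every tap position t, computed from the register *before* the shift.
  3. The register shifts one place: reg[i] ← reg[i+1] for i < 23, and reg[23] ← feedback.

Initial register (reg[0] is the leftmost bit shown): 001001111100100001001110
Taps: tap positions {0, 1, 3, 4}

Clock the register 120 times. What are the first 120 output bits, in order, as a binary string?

001001111100100001001110001010101001111001000001100000101011010011010110101110010011011010100101100100011000010010011011

tick  register→output (feedback)
  0  001001111100100001001110→0 (0)
  1  010011111001000010011100→0 (0)
  2  100111110010000100111000→1 (1)
  3  001111100100001001110001→0 (0)
  4  011111001000010011100010→0 (1)
  5  111110010000100111000101→1 (0)
  6  111100100001001110001010→1 (1)
  7  111001000010011100010101→1 (0)
  8  110010000100111000101010→1 (1)
  9  100100001001110001010101→1 (0)
 10  001000010011100010101010→0 (0)
 11  010000100111000101010100→0 (1)
 12  100001001110001010101001→1 (1)
 13  000010011100010101010011→0 (1)
 14  000100111000101010100111→0 (1)
 15  001001110001010101001111→0 (0)
 16  010011100010101010011110→0 (0)
 17  100111000101010100111100→1 (1)
 18  001110001010101001111001→0 (0)
 19  011100010101010011110010→0 (0)
 20  111000101010100111100100→1 (0)
 21  110001010101001111001000→1 (0)
 22  100010101010011110010000→1 (0)
 23  000101010100111100100000→0 (1)
 24  001010101001111001000001→0 (1)
 25  010101010011110010000011→0 (0)
 26  101010100111100100000110→1 (0)
 27  010101001111001000001100→0 (0)
 28  101010011110010000011000→1 (0)
 29  010100111100100000110000→0 (0)
 30  101001111001000001100000→1 (1)
 31  010011110010000011000001→0 (0)
 32  100111100100000110000010→1 (1)
 33  001111001000001100000101→0 (0)
 34  011110010000011000001010→0 (1)
 35  111100100000110000010101→1 (1)
 36  111001000001100000101011→1 (0)
 37  110010000011000001010110→1 (1)
 38  100100000110000010101101→1 (0)
 39  001000001100000101011010→0 (0)
 40  010000011000001010110100→0 (1)
 41  100000110000010101101001→1 (1)
 42  000001100000101011010011→0 (0)
 43  000011000001010110100110→0 (1)
 44  000110000010101101001101→0 (0)
 45  001100000101011010011010→0 (1)
 46  011000001010110100110101→0 (1)
 47  110000010101101001101011→1 (0)
 48  100000101011010011010110→1 (1)
 49  000001010110100110101101→0 (0)
 50  000010101101001101011010→0 (1)
 51  000101011010011010110101→0 (1)
 52  001010110100110101101011→0 (1)
 53  010101101001101011010111→0 (0)
 54  101011010011010110101110→1 (0)
 55  010110100110101101011100→0 (1)
 56  101101001101011010111001→1 (0)
 57  011010011010110101110010→0 (0)
 58  110100110101101011100100→1 (1)
 59  101001101011010111001001→1 (1)
 60  010011010110101110010011→0 (0)
 61  100110101101011100100110→1 (1)
 62  001101011010111001001101→0 (1)
 63  011010110101110010011011→0 (0)
 64  110101101011100100110110→1 (1)
 65  101011010111001001101101→1 (0)
 66  010110101110010011011010→0 (1)
 67  101101011100100110110101→1 (0)
 68  011010111001001101101010→0 (0)
 69  110101110010011011010100→1 (1)
 70  101011100100110110101001→1 (0)
 71  010111001001101101010010→0 (1)
 72  101110010011011010100101→1 (1)
 73  011100100110110101001011→0 (0)
 74  111001001101101010010110→1 (0)
 75  110010011011010100101100→1 (1)
 76  100100110110101001011001→1 (0)
 77  001001101101010010110010→0 (0)
 78  010011011010100101100100→0 (0)
 79  100110110101001011001000→1 (1)
 80  001101101010010110010001→0 (1)
 81  011011010100101100100011→0 (0)
 82  110110101001011001000110→1 (0)
 83  101101010010110010001100→1 (0)
 84  011010100101100100011000→0 (0)
 85  110101001011001000110000→1 (1)
 86  101010010110010001100001→1 (0)
 87  010100101100100011000010→0 (0)
 88  101001011001000110000100→1 (1)
 89  010010110010001100001001→0 (0)
 90  100101100100011000010010→1 (0)
 91  001011001000110000100100→0 (1)
 92  010110010001100001001001→0 (1)
 93  101100100011000010010011→1 (0)
 94  011001000110000100100110→0 (1)
 95  110010001100001001001101→1 (1)
 96  100100011000010010011011→1 (0)
 97  001000110000100100110110→0 (0)
 98  010001100001001001101100→0 (1)
 99  100011000010010011011001→1 (0)
100  000110000100100110110010→0 (0)
101  001100001001001101100100→0 (1)
102  011000010010011011001001→0 (1)
103  110000100100110110010011→1 (0)
104  100001001001101100100110→1 (1)
105  000010010011011001001101→0 (1)
106  000100100110110010011011→0 (1)
107  001001001101100100110111→0 (0)
108  010010011011001001101110→0 (0)
109  100100110110010011011100→1 (0)
110  001001101100100110111000→0 (0)
111  010011011001001101110000→0 (0)
112  100110110010011011100000→1 (1)
113  001101100100110111000001→0 (1)
114  011011001001101110000011→0 (0)
115  110110010011011100000110→1 (0)
116  101100100110111000001100→1 (0)
117  011001001101110000011000→0 (1)
118  110010011011100000110001→1 (1)
119  100100110111000001100011→1 (0)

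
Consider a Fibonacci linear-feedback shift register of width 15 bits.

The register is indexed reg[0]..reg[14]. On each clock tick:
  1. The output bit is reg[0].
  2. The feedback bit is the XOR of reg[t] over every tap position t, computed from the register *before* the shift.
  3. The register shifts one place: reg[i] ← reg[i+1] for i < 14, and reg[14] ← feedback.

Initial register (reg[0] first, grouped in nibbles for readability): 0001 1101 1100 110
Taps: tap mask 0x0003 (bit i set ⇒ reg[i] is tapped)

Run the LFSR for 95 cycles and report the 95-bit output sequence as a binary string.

00011101110011000100110010101001101010111111010111111000001111000001000010001000011000110011000

tick  register→output (feedback)
  0  000111011100110→0 (0)
  1  001110111001100→0 (0)
  2  011101110011000→0 (1)
  3  111011100110001→1 (0)
  4  110111001100010→1 (0)
  5  101110011000100→1 (1)
  6  011100110001001→0 (1)
  7  111001100010011→1 (0)
  8  110011000100110→1 (0)
  9  100110001001100→1 (1)
 10  001100010011001→0 (0)
 11  011000100110010→0 (1)
 12  110001001100101→1 (0)
 13  100010011001010→1 (1)
 14  000100110010101→0 (0)
 15  001001100101010→0 (0)
 16  010011001010100→0 (1)
 17  100110010101001→1 (1)
 18  001100101010011→0 (0)
 19  011001010100110→0 (1)
 20  110010101001101→1 (0)
 21  100101010011010→1 (1)
 22  001010100110101→0 (0)
 23  010101001101010→0 (1)
 24  101010011010101→1 (1)
 25  010100110101011→0 (1)
 26  101001101010111→1 (1)
 27  010011010101111→0 (1)
 28  100110101011111→1 (1)
 29  001101010111111→0 (0)
 30  011010101111110→0 (1)
 31  110101011111101→1 (0)
 32  101010111111010→1 (1)
 33  010101111110101→0 (1)
 34  101011111101011→1 (1)
 35  010111111010111→0 (1)
 36  101111110101111→1 (1)
 37  011111101011111→0 (1)
 38  111111010111111→1 (0)
 39  111110101111110→1 (0)
 40  111101011111100→1 (0)
 41  111010111111000→1 (0)
 42  110101111110000→1 (0)
 43  101011111100000→1 (1)
 44  010111111000001→0 (1)
 45  101111110000011→1 (1)
 46  011111100000111→0 (1)
 47  111111000001111→1 (0)
 48  111110000011110→1 (0)
 49  111100000111100→1 (0)
 50  111000001111000→1 (0)
 51  110000011110000→1 (0)
 52  100000111100000→1 (1)
 53  000001111000001→0 (0)
 54  000011110000010→0 (0)
 55  000111100000100→0 (0)
 56  001111000001000→0 (0)
 57  011110000010000→0 (1)
 58  111100000100001→1 (0)
 59  111000001000010→1 (0)
 60  110000010000100→1 (0)
 61  100000100001000→1 (1)
 62  000001000010001→0 (0)
 63  000010000100010→0 (0)
 64  000100001000100→0 (0)
 65  001000010001000→0 (0)
 66  010000100010000→0 (1)
 67  100001000100001→1 (1)
 68  000010001000011→0 (0)
 69  000100010000110→0 (0)
 70  001000100001100→0 (0)
 71  010001000011000→0 (1)
 72  100010000110001→1 (1)
 73  000100001100011→0 (0)
 74  001000011000110→0 (0)
 75  010000110001100→0 (1)
 76  100001100011001→1 (1)
 77  000011000110011→0 (0)
 78  000110001100110→0 (0)
 79  001100011001100→0 (0)
 80  011000110011000→0 (1)
 81  110001100110001→1 (0)
 82  100011001100010→1 (1)
 83  000110011000101→0 (0)
 84  001100110001010→0 (0)
 85  011001100010100→0 (1)
 86  110011000101001→1 (0)
 87  100110001010010→1 (1)
 88  001100010100101→0 (0)
 89  011000101001010→0 (1)
 90  110001010010101→1 (0)
 91  100010100101010→1 (1)
 92  000101001010101→0 (0)
 93  001010010101010→0 (0)
 94  010100101010100→0 (1)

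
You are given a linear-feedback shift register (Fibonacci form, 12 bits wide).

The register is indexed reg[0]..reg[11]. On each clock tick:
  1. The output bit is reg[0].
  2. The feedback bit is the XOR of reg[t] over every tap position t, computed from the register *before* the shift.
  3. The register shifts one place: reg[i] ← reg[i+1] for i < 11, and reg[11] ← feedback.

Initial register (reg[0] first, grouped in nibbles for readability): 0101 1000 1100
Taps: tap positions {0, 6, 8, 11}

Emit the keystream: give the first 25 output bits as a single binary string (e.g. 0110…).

step | reg (before) | out | fb
   0 | 010110001100 | 0 | 1
   1 | 101100011001 | 1 | 1
   2 | 011000110011 | 0 | 0
   3 | 110001100110 | 1 | 0
   4 | 100011001100 | 1 | 0
   5 | 000110011000 | 0 | 1
   6 | 001100110001 | 0 | 0
   7 | 011001100010 | 0 | 1
   8 | 110011000101 | 1 | 0
   9 | 100110001010 | 1 | 0
  10 | 001100010100 | 0 | 0
  11 | 011000101000 | 0 | 0
  12 | 110001010000 | 1 | 1
  13 | 100010100001 | 1 | 1
  14 | 000101000011 | 0 | 1
  15 | 001010000111 | 0 | 1
  16 | 010100001111 | 0 | 0
  17 | 101000011110 | 1 | 0
  18 | 010000111100 | 0 | 0
  19 | 100001111000 | 1 | 1
  20 | 000011110001 | 0 | 0
  21 | 000111100010 | 0 | 1
  22 | 001111000101 | 0 | 1
  23 | 011110001011 | 0 | 0
  24 | 111100010110 | 1 | 1

0101100011001100010100001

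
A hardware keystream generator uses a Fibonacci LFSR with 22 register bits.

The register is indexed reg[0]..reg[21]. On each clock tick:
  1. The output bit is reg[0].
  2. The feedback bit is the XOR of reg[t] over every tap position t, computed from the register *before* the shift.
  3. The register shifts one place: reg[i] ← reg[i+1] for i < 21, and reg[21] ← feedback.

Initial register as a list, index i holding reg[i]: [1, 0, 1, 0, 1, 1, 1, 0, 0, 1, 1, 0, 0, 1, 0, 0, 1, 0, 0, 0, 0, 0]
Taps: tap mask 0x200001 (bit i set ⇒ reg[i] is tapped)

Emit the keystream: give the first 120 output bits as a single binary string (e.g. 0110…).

101011100110010010000011001011101110001111110111001011010000101010010111001001111100110001101000111010100010000100111101

tick  register→output (feedback)
  0  1010111001100100100000→1 (1)
  1  0101110011001001000001→0 (1)
  2  1011100110010010000011→1 (0)
  3  0111001100100100000110→0 (0)
  4  1110011001001000001100→1 (1)
  5  1100110010010000011001→1 (0)
  6  1001100100100000110010→1 (1)
  7  0011001001000001100101→0 (1)
  8  0110010010000011001011→0 (1)
  9  1100100100000110010111→1 (0)
 10  1001001000001100101110→1 (1)
 11  0010010000011001011101→0 (1)
 12  0100100000110010111011→0 (1)
 13  1001000001100101110111→1 (0)
 14  0010000011001011101110→0 (0)
 15  0100000110010111011100→0 (0)
 16  1000001100101110111000→1 (1)
 17  0000011001011101110001→0 (1)
 18  0000110010111011100011→0 (1)
 19  0001100101110111000111→0 (1)
 20  0011001011101110001111→0 (1)
 21  0110010111011100011111→0 (1)
 22  1100101110111000111111→1 (0)
 23  1001011101110001111110→1 (1)
 24  0010111011100011111101→0 (1)
 25  0101110111000111111011→0 (1)
 26  1011101110001111110111→1 (0)
 27  0111011100011111101110→0 (0)
 28  1110111000111111011100→1 (1)
 29  1101110001111110111001→1 (0)
 30  1011100011111101110010→1 (1)
 31  0111000111111011100101→0 (1)
 32  1110001111110111001011→1 (0)
 33  1100011111101110010110→1 (1)
 34  1000111111011100101101→1 (0)
 35  0001111110111001011010→0 (0)
 36  0011111101110010110100→0 (0)
 37  0111111011100101101000→0 (0)
 38  1111110111001011010000→1 (1)
 39  1111101110010110100001→1 (0)
 40  1111011100101101000010→1 (1)
 41  1110111001011010000101→1 (0)
 42  1101110010110100001010→1 (1)
 43  1011100101101000010101→1 (0)
 44  0111001011010000101010→0 (0)
 45  1110010110100001010100→1 (1)
 46  1100101101000010101001→1 (0)
 47  1001011010000101010010→1 (1)
 48  0010110100001010100101→0 (1)
 49  0101101000010101001011→0 (1)
 50  1011010000101010010111→1 (0)
 51  0110100001010100101110→0 (0)
 52  1101000010101001011100→1 (1)
 53  1010000101010010111001→1 (0)
 54  0100001010100101110010→0 (0)
 55  1000010101001011100100→1 (1)
 56  0000101010010111001001→0 (1)
 57  0001010100101110010011→0 (1)
 58  0010101001011100100111→0 (1)
 59  0101010010111001001111→0 (1)
 60  1010100101110010011111→1 (0)
 61  0101001011100100111110→0 (0)
 62  1010010111001001111100→1 (1)
 63  0100101110010011111001→0 (1)
 64  1001011100100111110011→1 (0)
 65  0010111001001111100110→0 (0)
 66  0101110010011111001100→0 (0)
 67  1011100100111110011000→1 (1)
 68  0111001001111100110001→0 (1)
 69  1110010011111001100011→1 (0)
 70  1100100111110011000110→1 (1)
 71  1001001111100110001101→1 (0)
 72  0010011111001100011010→0 (0)
 73  0100111110011000110100→0 (0)
 74  1001111100110001101000→1 (1)
 75  0011111001100011010001→0 (1)
 76  0111110011000110100011→0 (1)
 77  1111100110001101000111→1 (0)
 78  1111001100011010001110→1 (1)
 79  1110011000110100011101→1 (0)
 80  1100110001101000111010→1 (1)
 81  1001100011010001110101→1 (0)
 82  0011000110100011101010→0 (0)
 83  0110001101000111010100→0 (0)
 84  1100011010001110101000→1 (1)
 85  1000110100011101010001→1 (0)
 86  0001101000111010100010→0 (0)
 87  0011010001110101000100→0 (0)
 88  0110100011101010001000→0 (0)
 89  1101000111010100010000→1 (1)
 90  1010001110101000100001→1 (0)
 91  0100011101010001000010→0 (0)
 92  1000111010100010000100→1 (1)
 93  0001110101000100001001→0 (1)
 94  0011101010001000010011→0 (1)
 95  0111010100010000100111→0 (1)
 96  1110101000100001001111→1 (0)
 97  1101010001000010011110→1 (1)
 98  1010100010000100111101→1 (0)
 99  0101000100001001111010→0 (0)
100  1010001000010011110100→1 (1)
101  0100010000100111101001→0 (1)
102  1000100001001111010011→1 (0)
103  0001000010011110100110→0 (0)
104  0010000100111101001100→0 (0)
105  0100001001111010011000→0 (0)
106  1000010011110100110000→1 (1)
107  0000100111101001100001→0 (1)
108  0001001111010011000011→0 (1)
109  0010011110100110000111→0 (1)
110  0100111101001100001111→0 (1)
111  1001111010011000011111→1 (0)
112  0011110100110000111110→0 (0)
113  0111101001100001111100→0 (0)
114  1111010011000011111000→1 (1)
115  1110100110000111110001→1 (0)
116  1101001100001111100010→1 (1)
117  1010011000011111000101→1 (0)
118  0100110000111110001010→0 (0)
119  1001100001111100010100→1 (1)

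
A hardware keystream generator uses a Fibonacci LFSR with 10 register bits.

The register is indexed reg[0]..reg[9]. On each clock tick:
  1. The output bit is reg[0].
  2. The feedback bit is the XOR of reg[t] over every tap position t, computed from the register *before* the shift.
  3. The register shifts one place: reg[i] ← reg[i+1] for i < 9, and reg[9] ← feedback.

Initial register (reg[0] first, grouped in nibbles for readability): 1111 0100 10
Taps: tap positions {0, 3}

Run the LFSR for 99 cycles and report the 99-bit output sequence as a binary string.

k : reg_k → out_k, fb_k
0: 1111010010 → 1, fb=0
1: 1110100100 → 1, fb=1
2: 1101001001 → 1, fb=0
3: 1010010010 → 1, fb=1
4: 0100100101 → 0, fb=0
5: 1001001010 → 1, fb=0
6: 0010010100 → 0, fb=0
7: 0100101000 → 0, fb=0
8: 1001010000 → 1, fb=0
9: 0010100000 → 0, fb=0
10: 0101000000 → 0, fb=1
11: 1010000001 → 1, fb=1
12: 0100000011 → 0, fb=0
13: 1000000110 → 1, fb=1
14: 0000001101 → 0, fb=0
15: 0000011010 → 0, fb=0
16: 0000110100 → 0, fb=0
17: 0001101000 → 0, fb=1
18: 0011010001 → 0, fb=1
19: 0110100011 → 0, fb=0
20: 1101000110 → 1, fb=0
21: 1010001100 → 1, fb=1
22: 0100011001 → 0, fb=0
23: 1000110010 → 1, fb=1
24: 0001100101 → 0, fb=1
25: 0011001011 → 0, fb=1
26: 0110010111 → 0, fb=0
27: 1100101110 → 1, fb=1
28: 1001011101 → 1, fb=0
29: 0010111010 → 0, fb=0
30: 0101110100 → 0, fb=1
31: 1011101001 → 1, fb=0
32: 0111010010 → 0, fb=1
33: 1110100101 → 1, fb=1
34: 1101001011 → 1, fb=0
35: 1010010110 → 1, fb=1
36: 0100101101 → 0, fb=0
37: 1001011010 → 1, fb=0
38: 0010110100 → 0, fb=0
39: 0101101000 → 0, fb=1
40: 1011010001 → 1, fb=0
41: 0110100010 → 0, fb=0
42: 1101000100 → 1, fb=0
43: 1010001000 → 1, fb=1
44: 0100010001 → 0, fb=0
45: 1000100010 → 1, fb=1
46: 0001000101 → 0, fb=1
47: 0010001011 → 0, fb=0
48: 0100010110 → 0, fb=0
49: 1000101100 → 1, fb=1
50: 0001011001 → 0, fb=1
51: 0010110011 → 0, fb=0
52: 0101100110 → 0, fb=1
53: 1011001101 → 1, fb=0
54: 0110011010 → 0, fb=0
55: 1100110100 → 1, fb=1
56: 1001101001 → 1, fb=0
57: 0011010010 → 0, fb=1
58: 0110100101 → 0, fb=0
59: 1101001010 → 1, fb=0
60: 1010010100 → 1, fb=1
61: 0100101001 → 0, fb=0
62: 1001010010 → 1, fb=0
63: 0010100100 → 0, fb=0
64: 0101001000 → 0, fb=1
65: 1010010001 → 1, fb=1
66: 0100100011 → 0, fb=0
67: 1001000110 → 1, fb=0
68: 0010001100 → 0, fb=0
69: 0100011000 → 0, fb=0
70: 1000110000 → 1, fb=1
71: 0001100001 → 0, fb=1
72: 0011000011 → 0, fb=1
73: 0110000111 → 0, fb=0
74: 1100001110 → 1, fb=1
75: 1000011101 → 1, fb=1
76: 0000111011 → 0, fb=0
77: 0001110110 → 0, fb=1
78: 0011101101 → 0, fb=1
79: 0111011011 → 0, fb=1
80: 1110110111 → 1, fb=1
81: 1101101111 → 1, fb=0
82: 1011011110 → 1, fb=0
83: 0110111100 → 0, fb=0
84: 1101111000 → 1, fb=0
85: 1011110000 → 1, fb=0
86: 0111100000 → 0, fb=1
87: 1111000001 → 1, fb=0
88: 1110000010 → 1, fb=1
89: 1100000101 → 1, fb=1
90: 1000001011 → 1, fb=1
91: 0000010111 → 0, fb=0
92: 0000101110 → 0, fb=0
93: 0001011100 → 0, fb=1
94: 0010111001 → 0, fb=0
95: 0101110010 → 0, fb=1
96: 1011100101 → 1, fb=0
97: 0111001010 → 0, fb=1
98: 1110010101 → 1, fb=1

111101001001010000001101000110010111010010110100010001011001101001010010001100001110110111100000101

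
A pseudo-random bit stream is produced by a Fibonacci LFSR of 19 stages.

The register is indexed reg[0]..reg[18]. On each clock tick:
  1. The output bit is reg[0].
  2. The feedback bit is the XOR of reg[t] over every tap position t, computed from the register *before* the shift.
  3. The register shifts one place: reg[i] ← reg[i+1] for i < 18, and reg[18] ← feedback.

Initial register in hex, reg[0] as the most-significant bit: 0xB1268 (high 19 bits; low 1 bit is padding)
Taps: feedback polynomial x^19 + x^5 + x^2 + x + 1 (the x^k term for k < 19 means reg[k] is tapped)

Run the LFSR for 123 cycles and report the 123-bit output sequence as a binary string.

step | reg (before) | out | fb
   0 | 1011000100100110100 | 1 | 0
   1 | 0110001001001101000 | 0 | 0
   2 | 1100010010011010000 | 1 | 1
   3 | 1000100100110100001 | 1 | 1
   4 | 0001001001101000011 | 0 | 0
   5 | 0010010011010000110 | 0 | 0
   6 | 0100100110100001100 | 0 | 1
   7 | 1001001101000011001 | 1 | 1
   8 | 0010011010000110011 | 0 | 0
   9 | 0100110100001100110 | 0 | 0
  10 | 1001101000011001100 | 1 | 1
  11 | 0011010000110011001 | 0 | 0
  12 | 0110100001100110010 | 0 | 0
  13 | 1101000011001100100 | 1 | 0
  14 | 1010000110011001000 | 1 | 0
  15 | 0100001100110010000 | 0 | 1
  16 | 1000011001100100001 | 1 | 0
  17 | 0000110011001000010 | 0 | 1
  18 | 0001100110010000101 | 0 | 0
  19 | 0011001100100001010 | 0 | 1
  20 | 0110011001000010101 | 0 | 1
  21 | 1100110010000101011 | 1 | 1
  22 | 1001100100001010111 | 1 | 1
  23 | 0011001000010101111 | 0 | 1
  24 | 0110010000101011111 | 0 | 1
  25 | 1100100001010111111 | 1 | 0
  26 | 1001000010101111110 | 1 | 1
  27 | 0010000101011111101 | 0 | 1
  28 | 0100001010111111011 | 0 | 1
  29 | 1000010101111110111 | 1 | 0
  30 | 0000101011111101110 | 0 | 0
  31 | 0001010111111011100 | 0 | 1
  32 | 0010101111110111001 | 0 | 1
  33 | 0101011111101110011 | 0 | 0
  34 | 1010111111011100110 | 1 | 1
  35 | 0101111110111001101 | 0 | 0
  36 | 1011111101110011010 | 1 | 1
  37 | 0111111011100110101 | 0 | 1
  38 | 1111110111001101011 | 1 | 0
  39 | 1111101110011010110 | 1 | 1
  40 | 1111011100110101101 | 1 | 0
  41 | 1110111001101011010 | 1 | 0
  42 | 1101110011010110100 | 1 | 1
  43 | 1011100110101101001 | 1 | 0
  44 | 0111001101011010010 | 0 | 0
  45 | 1110011010110100100 | 1 | 0
  46 | 1100110101101001000 | 1 | 1
  47 | 1001101011010010001 | 1 | 1
  48 | 0011010110100100011 | 0 | 0
  49 | 0110101101001000110 | 0 | 0
  50 | 1101011010010001100 | 1 | 1
  51 | 1010110100100011001 | 1 | 1
  52 | 0101101001000110011 | 0 | 1
  53 | 1011010010001100111 | 1 | 1
  54 | 0110100100011001111 | 0 | 0
  55 | 1101001000110011110 | 1 | 0
  56 | 1010010001100111100 | 1 | 1
  57 | 0100100011001111001 | 0 | 1
  58 | 1001000110011110011 | 1 | 1
  59 | 0010001100111100111 | 0 | 1
  60 | 0100011001111001111 | 0 | 0
  61 | 1000110011110011110 | 1 | 0
  62 | 0001100111100111100 | 0 | 0
  63 | 0011001111001111000 | 0 | 1
  64 | 0110011110011110001 | 0 | 1
  65 | 1100111100111100011 | 1 | 1
  66 | 1001111001111000111 | 1 | 0
  67 | 0011110011110001110 | 0 | 0
  68 | 0111100111100011100 | 0 | 0
  69 | 1111001111000111000 | 1 | 1
  70 | 1110011110001110001 | 1 | 0
  71 | 1100111100011100010 | 1 | 1
  72 | 1001111000111000101 | 1 | 0
  73 | 0011110001110001010 | 0 | 0
  74 | 0111100011100010100 | 0 | 0
  75 | 1111000111000101000 | 1 | 1
  76 | 1110001110001010001 | 1 | 1
  77 | 1100011100010100011 | 1 | 1
  78 | 1000111000101000111 | 1 | 0
  79 | 0001110001010001110 | 0 | 1
  80 | 0011100010100011101 | 0 | 1
  81 | 0111000101000111011 | 0 | 0
  82 | 1110001010001110110 | 1 | 1
  83 | 1100010100011101101 | 1 | 1
  84 | 1000101000111011011 | 1 | 1
  85 | 0001010001110110111 | 0 | 1
  86 | 0010100011101101111 | 0 | 1
  87 | 0101000111011011111 | 0 | 1
  88 | 1010001110110111111 | 1 | 0
  89 | 0100011101101111110 | 0 | 0
  90 | 1000111011011111100 | 1 | 0
  91 | 0001110110111111000 | 0 | 1
  92 | 0011101101111110001 | 0 | 1
  93 | 0111011011111100011 | 0 | 1
  94 | 1110110111111000111 | 1 | 0
  95 | 1101101111110001110 | 1 | 0
  96 | 1011011111100011100 | 1 | 1
  97 | 0110111111000111001 | 0 | 1
  98 | 1101111110001110011 | 1 | 1
  99 | 1011111100011100111 | 1 | 1
 100 | 0111111000111001111 | 0 | 1
 101 | 1111110001110011111 | 1 | 0
 102 | 1111100011100111110 | 1 | 1
 103 | 1111000111001111101 | 1 | 1
 104 | 1110001110011111011 | 1 | 1
 105 | 1100011100111110111 | 1 | 1
 106 | 1000111001111101111 | 1 | 0
 107 | 0001110011111011110 | 0 | 1
 108 | 0011100111110111101 | 0 | 1
 109 | 0111001111101111011 | 0 | 0
 110 | 1110011111011110110 | 1 | 0
 111 | 1100111110111101100 | 1 | 1
 112 | 1001111101111011001 | 1 | 0
 113 | 0011111011110110010 | 0 | 0
 114 | 0111110111101100100 | 0 | 1
 115 | 1111101111011001001 | 1 | 1
 116 | 1111011110110010011 | 1 | 0
 117 | 1110111101100100110 | 1 | 0
 118 | 1101111011001001100 | 1 | 1
 119 | 1011110110010011001 | 1 | 1
 120 | 0111101100100110011 | 0 | 0
 121 | 1111011001001100110 | 1 | 0
 122 | 1110110010011001100 | 1 | 0

101100010010011010000110011001000010101111110111001101011010010001100111100111100011100010100011101101111110001110011111011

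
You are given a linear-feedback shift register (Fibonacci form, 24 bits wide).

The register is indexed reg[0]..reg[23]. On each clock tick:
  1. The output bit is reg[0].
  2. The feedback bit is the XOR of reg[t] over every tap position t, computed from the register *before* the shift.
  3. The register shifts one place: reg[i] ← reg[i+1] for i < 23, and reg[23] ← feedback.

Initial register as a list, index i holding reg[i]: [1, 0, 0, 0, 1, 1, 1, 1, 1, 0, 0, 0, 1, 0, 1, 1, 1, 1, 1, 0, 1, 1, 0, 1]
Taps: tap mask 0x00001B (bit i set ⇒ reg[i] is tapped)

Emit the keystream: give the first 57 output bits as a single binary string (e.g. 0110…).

100011111000101111101101000101000111110110001110110110001

step | reg (before) | out | fb
   0 | 100011111000101111101101 | 1 | 0
   1 | 000111110001011111011010 | 0 | 0
   2 | 001111100010111110110100 | 0 | 0
   3 | 011111000101111101101000 | 0 | 1
   4 | 111110001011111011010001 | 1 | 0
   5 | 111100010111110110100010 | 1 | 1
   6 | 111000101111101101000101 | 1 | 0
   7 | 110001011111011010001010 | 1 | 0
   8 | 100010111110110100010100 | 1 | 0
   9 | 000101111101101000101000 | 0 | 1
  10 | 001011111011010001010001 | 0 | 1
  11 | 010111110110100010100011 | 0 | 1
  12 | 101111101101000101000111 | 1 | 1
  13 | 011111011010001010001111 | 0 | 1
  14 | 111110110100010100011111 | 1 | 0
  15 | 111101101000101000111110 | 1 | 1
  16 | 111011010001010001111101 | 1 | 1
  17 | 110110100010100011111011 | 1 | 0
  18 | 101101000101000111110110 | 1 | 0
  19 | 011010001010001111101100 | 0 | 0
  20 | 110100010100011111011000 | 1 | 1
  21 | 101000101000111110110001 | 1 | 1
  22 | 010001010001111101100011 | 0 | 1
  23 | 100010100011111011000111 | 1 | 0
  24 | 000101000111110110001110 | 0 | 1
  25 | 001010001111101100011101 | 0 | 1
  26 | 010100011111011000111011 | 0 | 0
  27 | 101000111110110001110110 | 1 | 1
  28 | 010001111101100011101101 | 0 | 1
  29 | 100011111011000111011011 | 1 | 0
  30 | 000111110110001110110110 | 0 | 0
  31 | 001111101100011101101100 | 0 | 0
  32 | 011111011000111011011000 | 0 | 1
  33 | 111110110001110110110001 | 1 | 0
  34 | 111101100011101101100010 | 1 | 1
  35 | 111011000111011011000101 | 1 | 1
  36 | 110110001110110110001011 | 1 | 0
  37 | 101100011101101100010110 | 1 | 0
  38 | 011000111011011000101100 | 0 | 1
  39 | 110001110110110001011001 | 1 | 0
  40 | 100011101101100010110010 | 1 | 0
  41 | 000111011011000101100100 | 0 | 0
  42 | 001110110110001011001000 | 0 | 0
  43 | 011101101100010110010000 | 0 | 0
  44 | 111011011000101100100000 | 1 | 1
  45 | 110110110001011001000001 | 1 | 0
  46 | 101101100010110010000010 | 1 | 0
  47 | 011011000101100100000100 | 0 | 0
  48 | 110110001011001000001000 | 1 | 0
  49 | 101100010110010000010000 | 1 | 0
  50 | 011000101100100000100000 | 0 | 1
  51 | 110001011001000001000001 | 1 | 0
  52 | 100010110010000010000010 | 1 | 0
  53 | 000101100100000100000100 | 0 | 1
  54 | 001011001000001000001001 | 0 | 1
  55 | 010110010000010000010011 | 0 | 1
  56 | 101100100000100000100111 | 1 | 0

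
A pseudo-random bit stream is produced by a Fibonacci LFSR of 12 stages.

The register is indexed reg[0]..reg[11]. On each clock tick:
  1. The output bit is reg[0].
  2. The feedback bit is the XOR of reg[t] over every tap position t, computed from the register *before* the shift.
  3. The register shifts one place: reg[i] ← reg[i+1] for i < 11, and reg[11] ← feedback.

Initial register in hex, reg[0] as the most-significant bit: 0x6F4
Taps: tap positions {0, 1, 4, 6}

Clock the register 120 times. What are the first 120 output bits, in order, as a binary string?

k : reg_k → out_k, fb_k
0: 011011110100 → 0, fb=1
1: 110111101001 → 1, fb=0
2: 101111010010 → 1, fb=0
3: 011110100100 → 0, fb=1
4: 111101001001 → 1, fb=0
5: 111010010010 → 1, fb=1
6: 110100100101 → 1, fb=1
7: 101001001011 → 1, fb=1
8: 010010010111 → 0, fb=0
9: 100100101110 → 1, fb=0
10: 001001011100 → 0, fb=0
11: 010010111000 → 0, fb=1
12: 100101110001 → 1, fb=0
13: 001011100010 → 0, fb=0
14: 010111000100 → 0, fb=0
15: 101110001000 → 1, fb=0
16: 011100010000 → 0, fb=1
17: 111000100001 → 1, fb=1
18: 110001000011 → 1, fb=0
19: 100010000110 → 1, fb=0
20: 000100001100 → 0, fb=0
21: 001000011000 → 0, fb=0
22: 010000110000 → 0, fb=0
23: 100001100000 → 1, fb=0
24: 000011000000 → 0, fb=1
25: 000110000001 → 0, fb=1
26: 001100000011 → 0, fb=0
27: 011000000110 → 0, fb=1
28: 110000001101 → 1, fb=0
29: 100000011010 → 1, fb=1
30: 000000110101 → 0, fb=1
31: 000001101011 → 0, fb=1
32: 000011010111 → 0, fb=1
33: 000110101111 → 0, fb=0
34: 001101011110 → 0, fb=0
35: 011010111100 → 0, fb=1
36: 110101111001 → 1, fb=1
37: 101011110011 → 1, fb=1
38: 010111100111 → 0, fb=1
39: 101111001111 → 1, fb=0
40: 011110011110 → 0, fb=0
41: 111100111100 → 1, fb=1
42: 111001111001 → 1, fb=1
43: 110011110011 → 1, fb=0
44: 100111100110 → 1, fb=1
45: 001111001101 → 0, fb=1
46: 011110011011 → 0, fb=0
47: 111100110110 → 1, fb=1
48: 111001101101 → 1, fb=1
49: 110011011011 → 1, fb=1
50: 100110110111 → 1, fb=1
51: 001101101111 → 0, fb=1
52: 011011011111 → 0, fb=0
53: 110110111110 → 1, fb=0
54: 101101111100 → 1, fb=0
55: 011011111000 → 0, fb=1
56: 110111110001 → 1, fb=0
57: 101111100010 → 1, fb=1
58: 011111000101 → 0, fb=0
59: 111110001010 → 1, fb=1
60: 111100010101 → 1, fb=0
61: 111000101010 → 1, fb=1
62: 110001010101 → 1, fb=0
63: 100010101010 → 1, fb=1
64: 000101010101 → 0, fb=0
65: 001010101010 → 0, fb=0
66: 010101010100 → 0, fb=1
67: 101010101001 → 1, fb=1
68: 010101010011 → 0, fb=1
69: 101010100111 → 1, fb=1
70: 010101001111 → 0, fb=1
71: 101010011111 → 1, fb=0
72: 010100111110 → 0, fb=0
73: 101001111100 → 1, fb=0
74: 010011111000 → 0, fb=1
75: 100111110001 → 1, fb=1
76: 001111100011 → 0, fb=0
77: 011111000110 → 0, fb=0
78: 111110001100 → 1, fb=1
79: 111100011001 → 1, fb=0
80: 111000110010 → 1, fb=1
81: 110001100101 → 1, fb=1
82: 100011001011 → 1, fb=0
83: 000110010110 → 0, fb=1
84: 001100101101 → 0, fb=1
85: 011001011011 → 0, fb=1
86: 110010110111 → 1, fb=0
87: 100101101110 → 1, fb=0
88: 001011011100 → 0, fb=1
89: 010110111001 → 0, fb=1
90: 101101110011 → 1, fb=0
91: 011011100110 → 0, fb=1
92: 110111001101 → 1, fb=1
93: 101110011011 → 1, fb=0
94: 011100110110 → 0, fb=0
95: 111001101100 → 1, fb=1
96: 110011011001 → 1, fb=1
97: 100110110011 → 1, fb=1
98: 001101100111 → 0, fb=1
99: 011011001111 → 0, fb=0
100: 110110011110 → 1, fb=1
101: 101100111101 → 1, fb=0
102: 011001111010 → 0, fb=0
103: 110011110100 → 1, fb=0
104: 100111101000 → 1, fb=1
105: 001111010001 → 0, fb=1
106: 011110100011 → 0, fb=1
107: 111101000111 → 1, fb=0
108: 111010001110 → 1, fb=1
109: 110100011101 → 1, fb=0
110: 101000111010 → 1, fb=0
111: 010001110100 → 0, fb=0
112: 100011101000 → 1, fb=1
113: 000111010001 → 0, fb=1
114: 001110100011 → 0, fb=0
115: 011101000110 → 0, fb=1
116: 111010001101 → 1, fb=1
117: 110100011011 → 1, fb=0
118: 101000110110 → 1, fb=0
119: 010001101100 → 0, fb=0

011011110100100101110001000011000000110101111001111001101101111100010101010100111110001100101101110011011001111010001110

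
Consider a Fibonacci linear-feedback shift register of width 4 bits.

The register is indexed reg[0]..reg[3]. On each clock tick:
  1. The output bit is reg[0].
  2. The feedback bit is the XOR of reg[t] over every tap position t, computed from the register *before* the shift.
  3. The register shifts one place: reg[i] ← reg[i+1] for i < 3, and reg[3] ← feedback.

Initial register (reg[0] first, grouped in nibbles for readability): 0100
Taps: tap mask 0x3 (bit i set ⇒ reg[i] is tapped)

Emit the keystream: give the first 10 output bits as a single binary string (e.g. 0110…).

0100110101

step | reg (before) | out | fb
   0 | 0100 | 0 | 1
   1 | 1001 | 1 | 1
   2 | 0011 | 0 | 0
   3 | 0110 | 0 | 1
   4 | 1101 | 1 | 0
   5 | 1010 | 1 | 1
   6 | 0101 | 0 | 1
   7 | 1011 | 1 | 1
   8 | 0111 | 0 | 1
   9 | 1111 | 1 | 0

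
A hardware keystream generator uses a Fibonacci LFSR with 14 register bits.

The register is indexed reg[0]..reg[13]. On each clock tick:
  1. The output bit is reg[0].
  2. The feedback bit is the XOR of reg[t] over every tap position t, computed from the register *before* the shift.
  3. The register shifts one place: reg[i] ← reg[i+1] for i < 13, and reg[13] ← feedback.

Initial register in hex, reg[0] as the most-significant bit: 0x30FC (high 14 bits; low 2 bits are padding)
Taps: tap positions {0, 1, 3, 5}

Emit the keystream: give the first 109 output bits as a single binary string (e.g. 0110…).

0011000011111111001001000111001100000101101101100101011010001010011110100000100001111101010100110001110000111

k : reg_k → out_k, fb_k
0: 00110000111111 → 0, fb=1
1: 01100001111111 → 0, fb=1
2: 11000011111111 → 1, fb=0
3: 10000111111110 → 1, fb=0
4: 00001111111100 → 0, fb=1
5: 00011111111001 → 0, fb=0
6: 00111111110010 → 0, fb=0
7: 01111111100100 → 0, fb=1
8: 11111111001001 → 1, fb=0
9: 11111110010010 → 1, fb=0
10: 11111100100100 → 1, fb=0
11: 11111001001000 → 1, fb=1
12: 11110010010001 → 1, fb=1
13: 11100100100011 → 1, fb=1
14: 11001001000111 → 1, fb=0
15: 10010010001110 → 1, fb=0
16: 00100100011100 → 0, fb=1
17: 01001000111001 → 0, fb=1
18: 10010001110011 → 1, fb=0
19: 00100011100110 → 0, fb=0
20: 01000111001100 → 0, fb=0
21: 10001110011000 → 1, fb=0
22: 00011100110000 → 0, fb=0
23: 00111001100000 → 0, fb=1
24: 01110011000001 → 0, fb=0
25: 11100110000010 → 1, fb=1
26: 11001100000101 → 1, fb=1
27: 10011000001011 → 1, fb=0
28: 00110000010110 → 0, fb=1
29: 01100000101101 → 0, fb=1
30: 11000001011011 → 1, fb=0
31: 10000010110110 → 1, fb=1
32: 00000101101101 → 0, fb=1
33: 00001011011011 → 0, fb=0
34: 00010110110110 → 0, fb=0
35: 00101101101100 → 0, fb=1
36: 01011011011001 → 0, fb=0
37: 10110110110010 → 1, fb=1
38: 01101101100101 → 0, fb=0
39: 11011011001010 → 1, fb=1
40: 10110110010101 → 1, fb=1
41: 01101100101011 → 0, fb=0
42: 11011001010110 → 1, fb=1
43: 10110010101101 → 1, fb=0
44: 01100101011010 → 0, fb=0
45: 11001010110100 → 1, fb=0
46: 10010101101000 → 1, fb=1
47: 00101011010001 → 0, fb=0
48: 01010110100010 → 0, fb=1
49: 10101101000101 → 1, fb=0
50: 01011010001010 → 0, fb=0
51: 10110100010100 → 1, fb=1
52: 01101000101001 → 0, fb=1
53: 11010001010011 → 1, fb=1
54: 10100010100111 → 1, fb=1
55: 01000101001111 → 0, fb=0
56: 10001010011110 → 1, fb=1
57: 00010100111101 → 0, fb=0
58: 00101001111010 → 0, fb=0
59: 01010011110100 → 0, fb=0
60: 10100111101000 → 1, fb=0
61: 01001111010000 → 0, fb=0
62: 10011110100000 → 1, fb=1
63: 00111101000001 → 0, fb=0
64: 01111010000010 → 0, fb=0
65: 11110100000100 → 1, fb=0
66: 11101000001000 → 1, fb=0
67: 11010000010000 → 1, fb=1
68: 10100000100001 → 1, fb=1
69: 01000001000011 → 0, fb=1
70: 10000010000111 → 1, fb=1
71: 00000100001111 → 0, fb=1
72: 00001000011111 → 0, fb=0
73: 00010000111110 → 0, fb=1
74: 00100001111101 → 0, fb=0
75: 01000011111010 → 0, fb=1
76: 10000111110101 → 1, fb=0
77: 00001111101010 → 0, fb=1
78: 00011111010101 → 0, fb=0
79: 00111110101010 → 0, fb=0
80: 01111101010100 → 0, fb=1
81: 11111010101001 → 1, fb=1
82: 11110101010011 → 1, fb=0
83: 11101010100110 → 1, fb=0
84: 11010101001100 → 1, fb=0
85: 10101010011000 → 1, fb=1
86: 01010100110001 → 0, fb=1
87: 10101001100011 → 1, fb=1
88: 01010011000111 → 0, fb=0
89: 10100110001110 → 1, fb=0
90: 01001100011100 → 0, fb=0
91: 10011000111000 → 1, fb=0
92: 00110001110000 → 0, fb=1
93: 01100011100001 → 0, fb=1
94: 11000111000011 → 1, fb=1
95: 10001110000111 → 1, fb=0
96: 00011100001110 → 0, fb=0
97: 00111000011100 → 0, fb=1
98: 01110000111001 → 0, fb=0
99: 11100001110010 → 1, fb=0
100: 11000011100100 → 1, fb=0
101: 10000111001000 → 1, fb=0
102: 00001110010000 → 0, fb=1
103: 00011100100001 → 0, fb=0
104: 00111001000010 → 0, fb=1
105: 01110010000101 → 0, fb=0
106: 11100100001010 → 1, fb=1
107: 11001000010101 → 1, fb=0
108: 10010000101010 → 1, fb=0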